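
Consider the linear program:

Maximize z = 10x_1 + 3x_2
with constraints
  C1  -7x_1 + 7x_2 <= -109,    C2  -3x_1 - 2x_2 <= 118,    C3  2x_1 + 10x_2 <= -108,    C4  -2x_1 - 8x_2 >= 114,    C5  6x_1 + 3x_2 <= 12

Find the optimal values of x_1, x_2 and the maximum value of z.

Extreme points and z = 10x_1 + 3x_2:
  (-608/35, -1153/35) → z = -9539/35
  (37/35, -508/35) → z = -1154/35
  (126, -248) → z = 516
  (73/7, -118/7) → z = 376/7

The optimum lies where -3x_1 - 2x_2 = 118 and 6x_1 + 3x_2 = 12.
Solving simultaneously gives x_1 = 126, x_2 = -248.

x_1 = 126, x_2 = -248, maximum z = 516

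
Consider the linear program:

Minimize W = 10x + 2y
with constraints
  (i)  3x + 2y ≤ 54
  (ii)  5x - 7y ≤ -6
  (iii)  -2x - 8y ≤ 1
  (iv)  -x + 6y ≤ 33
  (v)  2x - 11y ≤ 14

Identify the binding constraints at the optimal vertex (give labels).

Vertices and W = 10x + 2y:
  (-55/54, 7/54) → W = -268/27
  (195/23, 159/23) → W = 2268/23
  (-27/2, 13/4) → W = -257/2

The minimum is at (-27/2, 13/4). Substituting into each constraint, equality holds for (iii) and (iv); the remaining constraints have slack.

(iii) and (iv)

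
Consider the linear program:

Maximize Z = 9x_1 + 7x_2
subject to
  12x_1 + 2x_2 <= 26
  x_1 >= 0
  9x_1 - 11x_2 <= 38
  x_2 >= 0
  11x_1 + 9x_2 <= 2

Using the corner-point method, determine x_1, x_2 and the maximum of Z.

x_1 = 2/11, x_2 = 0, maximum Z = 18/11

Vertices and Z = 9x_1 + 7x_2:
  (0, 0) → Z = 0
  (0, 2/9) → Z = 14/9
  (2/11, 0) → Z = 18/11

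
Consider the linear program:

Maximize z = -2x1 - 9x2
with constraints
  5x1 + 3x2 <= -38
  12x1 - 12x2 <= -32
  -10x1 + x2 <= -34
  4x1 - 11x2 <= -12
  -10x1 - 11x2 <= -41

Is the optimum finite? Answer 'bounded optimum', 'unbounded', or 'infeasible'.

infeasible

The boundaries 5x1 + 3x2 = -38 and -10x1 - 11x2 = -41 meet at (-541/25, 117/5), but that point violates -10x1 + x2 ≤ -34. Every candidate vertex is excluded by some other constraint, so the feasible region is empty.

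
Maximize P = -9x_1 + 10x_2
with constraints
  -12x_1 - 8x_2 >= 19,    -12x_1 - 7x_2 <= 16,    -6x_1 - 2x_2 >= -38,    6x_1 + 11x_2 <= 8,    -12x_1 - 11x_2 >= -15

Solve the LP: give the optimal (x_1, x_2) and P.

x_1 = 5/12, x_2 = -3, maximum P = -135/4

Vertices and P = -9x_1 + 10x_2:
  (5/12, -3) → P = -135/4
  (57/4, -95/4) → P = -1463/4
  (149/9, -92/3) → P = -1367/3

At the optimal vertex, -12x_1 - 8x_2 = 19 and -12x_1 - 7x_2 = 16.
Solving simultaneously gives x_1 = 5/12, x_2 = -3.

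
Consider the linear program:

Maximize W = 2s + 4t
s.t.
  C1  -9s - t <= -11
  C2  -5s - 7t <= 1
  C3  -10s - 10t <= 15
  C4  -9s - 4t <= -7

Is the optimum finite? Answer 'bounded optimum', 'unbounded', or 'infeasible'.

From the feasible point (39/29, -32/29), moving in the direction (-1, 9) keeps every constraint satisfied while W increases without bound.

unbounded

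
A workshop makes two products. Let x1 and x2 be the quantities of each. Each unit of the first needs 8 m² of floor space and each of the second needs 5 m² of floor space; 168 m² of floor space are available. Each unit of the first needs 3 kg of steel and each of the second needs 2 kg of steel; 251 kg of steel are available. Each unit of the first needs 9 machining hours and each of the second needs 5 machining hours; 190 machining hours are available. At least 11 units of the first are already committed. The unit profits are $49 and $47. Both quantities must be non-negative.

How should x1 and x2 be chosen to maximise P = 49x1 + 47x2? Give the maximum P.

x1 = 11, x2 = 16, maximum P = 1291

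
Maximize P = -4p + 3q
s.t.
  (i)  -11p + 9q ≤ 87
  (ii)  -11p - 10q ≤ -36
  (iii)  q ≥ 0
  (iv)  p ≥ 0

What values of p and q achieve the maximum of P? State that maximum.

Feasible corners and P = -4p + 3q:
  (0, 29/3) → P = 29
  (36/11, 0) → P = -144/11
  (0, 18/5) → P = 54/5
The feasible region is unbounded (it extends along (1, 0), (9, 11)), but P strictly decreases along every unbounded feasible direction, so there is no improving ray and the maximum is attained at a vertex.

p = 0, q = 29/3, maximum P = 29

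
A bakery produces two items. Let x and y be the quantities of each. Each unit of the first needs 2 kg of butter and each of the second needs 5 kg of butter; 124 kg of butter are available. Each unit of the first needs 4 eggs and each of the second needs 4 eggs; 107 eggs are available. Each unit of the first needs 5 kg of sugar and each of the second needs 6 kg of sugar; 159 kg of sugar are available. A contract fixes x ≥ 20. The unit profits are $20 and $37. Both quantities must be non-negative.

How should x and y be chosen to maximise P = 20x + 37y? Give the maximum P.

Corner points and P = 20x + 37y:
  (107/4, 0) → P = 535
  (20, 0) → P = 400
  (20, 27/4) → P = 2599/4

At the optimal vertex, 4x + 4y = 107 and x = 20.
Solving simultaneously gives x = 20, y = 27/4.

x = 20, y = 27/4, maximum P = 2599/4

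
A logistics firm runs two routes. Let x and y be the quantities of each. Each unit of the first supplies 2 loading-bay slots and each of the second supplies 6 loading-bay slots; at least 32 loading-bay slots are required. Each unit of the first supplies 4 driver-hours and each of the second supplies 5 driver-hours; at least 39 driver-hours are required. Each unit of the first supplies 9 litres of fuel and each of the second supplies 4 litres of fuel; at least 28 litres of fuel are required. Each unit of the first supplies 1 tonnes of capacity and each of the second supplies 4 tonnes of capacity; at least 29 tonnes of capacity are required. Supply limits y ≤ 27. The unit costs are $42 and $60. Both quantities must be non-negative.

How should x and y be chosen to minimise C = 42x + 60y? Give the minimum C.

x = 1, y = 7, minimum C = 462

Vertices and C = 42x + 60y:
  (0, 39/5) → C = 468
  (0, 27) → C = 1620
  (29, 0) → C = 1218
  (1, 7) → C = 462
The feasible region is unbounded (it extends along (1, 0)), but C strictly increases along every unbounded feasible direction, so there is no improving ray and the minimum is attained at a vertex.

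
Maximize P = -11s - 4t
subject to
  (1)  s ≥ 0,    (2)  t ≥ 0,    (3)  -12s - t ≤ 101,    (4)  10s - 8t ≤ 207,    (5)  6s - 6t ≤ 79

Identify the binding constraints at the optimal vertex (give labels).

Feasible corners and P = -11s - 4t:
  (0, 0) → P = 0
  (79/6, 0) → P = -869/6
  (305/6, 113/3) → P = -4259/6
The feasible region is unbounded (it extends along (0, 1), (4, 5)), but P strictly decreases along every unbounded feasible direction, so there is no improving ray and the maximum is attained at a vertex.

The maximum is at (0, 0). Substituting into each constraint, equality holds for (1) and (2); the remaining constraints have slack.

(1) and (2)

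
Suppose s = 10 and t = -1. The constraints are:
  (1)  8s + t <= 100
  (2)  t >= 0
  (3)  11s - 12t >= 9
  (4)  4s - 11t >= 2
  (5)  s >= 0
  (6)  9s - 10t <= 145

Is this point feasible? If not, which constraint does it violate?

not feasible — violates (2)

Constraint (2): t = -1, which is not ≥ 0. All other constraints are satisfied.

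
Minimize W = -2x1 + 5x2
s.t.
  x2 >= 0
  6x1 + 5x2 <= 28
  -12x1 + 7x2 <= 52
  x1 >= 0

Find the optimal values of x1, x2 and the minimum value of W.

x1 = 14/3, x2 = 0, minimum W = -28/3

Feasible corners and W = -2x1 + 5x2:
  (14/3, 0) → W = -28/3
  (0, 0) → W = 0
  (0, 28/5) → W = 28

The optimum lies where x2 = 0 and 6x1 + 5x2 = 28.
Solving simultaneously gives x1 = 14/3, x2 = 0.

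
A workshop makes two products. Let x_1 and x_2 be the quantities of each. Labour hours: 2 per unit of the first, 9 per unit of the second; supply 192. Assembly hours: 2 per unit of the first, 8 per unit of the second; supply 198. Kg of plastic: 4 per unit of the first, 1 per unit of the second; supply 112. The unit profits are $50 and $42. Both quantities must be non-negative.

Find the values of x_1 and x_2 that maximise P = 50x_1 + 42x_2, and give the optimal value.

Vertices and P = 50x_1 + 42x_2:
  (0, 0) → P = 0
  (0, 64/3) → P = 896
  (28, 0) → P = 1400
  (24, 16) → P = 1872

At the optimal vertex, 2x_1 + 9x_2 = 192 and 4x_1 + x_2 = 112.
Solving simultaneously gives x_1 = 24, x_2 = 16.

x_1 = 24, x_2 = 16, maximum P = 1872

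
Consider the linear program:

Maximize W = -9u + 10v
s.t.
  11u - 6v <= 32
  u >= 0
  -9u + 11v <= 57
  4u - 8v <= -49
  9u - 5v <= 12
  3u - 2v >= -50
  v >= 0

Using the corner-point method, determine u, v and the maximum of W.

u = 83/28, v = 213/28, maximum W = 1383/28

Feasible corners and W = -9u + 10v:
  (83/28, 213/28) → W = 1383/28
  (139/18, 23/2) → W = 91/2
  (341/52, 489/52) → W = 1821/52

The binding constraints are -9u + 11v = 57 and 4u - 8v = -49.
Solving simultaneously gives u = 83/28, v = 213/28.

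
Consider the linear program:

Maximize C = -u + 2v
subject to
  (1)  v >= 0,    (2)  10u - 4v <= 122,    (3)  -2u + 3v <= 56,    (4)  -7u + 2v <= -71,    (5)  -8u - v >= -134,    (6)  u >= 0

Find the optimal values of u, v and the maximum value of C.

Feasible corners and C = -u + 2v:
  (61/5, 0) → C = -61/5
  (71/7, 0) → C = -71/7
  (47/3, 26/3) → C = 5/3
  (339/23, 370/23) → C = 401/23

The binding constraints are -7u + 2v = -71 and -8u - v = -134.
Solving simultaneously gives u = 339/23, v = 370/23.

u = 339/23, v = 370/23, maximum C = 401/23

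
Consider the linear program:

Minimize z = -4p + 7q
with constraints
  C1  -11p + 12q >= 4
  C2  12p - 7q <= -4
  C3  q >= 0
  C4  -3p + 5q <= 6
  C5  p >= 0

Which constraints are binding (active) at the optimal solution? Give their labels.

Extreme points and z = -4p + 7q:
  (22/39, 20/13) → z = 332/39
  (0, 4/7) → z = 4
  (0, 6/5) → z = 42/5

The minimum is at (0, 4/7). Substituting into each constraint, equality holds for C2 and C5; the remaining constraints have slack.

C2 and C5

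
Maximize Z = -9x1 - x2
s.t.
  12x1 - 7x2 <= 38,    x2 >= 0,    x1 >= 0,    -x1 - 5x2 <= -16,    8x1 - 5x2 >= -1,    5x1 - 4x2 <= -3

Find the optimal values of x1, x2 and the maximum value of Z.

Vertices and Z = -9x1 - x2:
  (197/4, 79) → Z = -2089/4
  (173/13, 226/13) → Z = -1783/13
  (5/3, 43/15) → Z = -268/15
  (49/29, 83/29) → Z = -524/29

x1 = 5/3, x2 = 43/15, maximum Z = -268/15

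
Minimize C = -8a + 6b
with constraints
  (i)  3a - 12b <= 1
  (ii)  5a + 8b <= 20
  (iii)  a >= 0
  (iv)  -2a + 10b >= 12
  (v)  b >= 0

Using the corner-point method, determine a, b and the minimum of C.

Extreme points and C = -8a + 6b:
  (0, 5/2) → C = 15
  (52/33, 50/33) → C = -116/33
  (0, 6/5) → C = 36/5

The optimum lies where 5a + 8b = 20 and -2a + 10b = 12.
Solving simultaneously gives a = 52/33, b = 50/33.

a = 52/33, b = 50/33, minimum C = -116/33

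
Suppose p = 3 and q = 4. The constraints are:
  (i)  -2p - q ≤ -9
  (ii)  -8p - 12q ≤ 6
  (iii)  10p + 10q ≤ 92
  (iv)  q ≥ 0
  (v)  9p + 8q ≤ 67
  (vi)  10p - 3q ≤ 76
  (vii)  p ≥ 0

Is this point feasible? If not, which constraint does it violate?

(i): -10 ≤ -9 ✓
(ii): -72 ≤ 6 ✓
(iii): 70 ≤ 92 ✓
(iv): 4 ≥ 0 ✓
(v): 59 ≤ 67 ✓
(vi): 18 ≤ 76 ✓
(vii): 3 ≥ 0 ✓

feasible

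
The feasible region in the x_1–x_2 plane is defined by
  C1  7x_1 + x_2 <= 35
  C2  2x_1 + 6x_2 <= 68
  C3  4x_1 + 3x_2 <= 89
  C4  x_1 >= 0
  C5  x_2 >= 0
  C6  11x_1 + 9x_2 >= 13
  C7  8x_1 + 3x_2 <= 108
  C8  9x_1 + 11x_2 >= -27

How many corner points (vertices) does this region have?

5

The feasible vertices (each the meet of two boundaries and inside every other half-plane) are:
  (71/20, 203/20)
  (5, 0)
  (0, 34/3)
  (0, 13/9)
  (13/11, 0)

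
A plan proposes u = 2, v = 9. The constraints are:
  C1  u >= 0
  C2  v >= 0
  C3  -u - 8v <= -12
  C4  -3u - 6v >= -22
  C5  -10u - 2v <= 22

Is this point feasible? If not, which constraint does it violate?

not feasible — violates C4

Constraint C4: -3u - 6v = -60, which is not ≥ -22. All other constraints are satisfied.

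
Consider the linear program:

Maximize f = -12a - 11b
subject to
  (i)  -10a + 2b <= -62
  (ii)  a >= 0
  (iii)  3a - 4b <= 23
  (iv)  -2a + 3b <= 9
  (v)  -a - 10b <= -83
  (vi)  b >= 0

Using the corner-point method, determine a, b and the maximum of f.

a = 131/17, b = 128/17, maximum f = -2980/17

The binding constraints are -10a + 2b = -62 and -a - 10b = -83.
Solving simultaneously gives a = 131/17, b = 128/17.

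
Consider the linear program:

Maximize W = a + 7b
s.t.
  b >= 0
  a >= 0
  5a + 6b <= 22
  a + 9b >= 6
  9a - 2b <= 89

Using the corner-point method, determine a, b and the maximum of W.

a = 0, b = 11/3, maximum W = 77/3

Feasible corners and W = a + 7b:
  (0, 11/3) → W = 77/3
  (0, 2/3) → W = 14/3
  (54/13, 8/39) → W = 218/39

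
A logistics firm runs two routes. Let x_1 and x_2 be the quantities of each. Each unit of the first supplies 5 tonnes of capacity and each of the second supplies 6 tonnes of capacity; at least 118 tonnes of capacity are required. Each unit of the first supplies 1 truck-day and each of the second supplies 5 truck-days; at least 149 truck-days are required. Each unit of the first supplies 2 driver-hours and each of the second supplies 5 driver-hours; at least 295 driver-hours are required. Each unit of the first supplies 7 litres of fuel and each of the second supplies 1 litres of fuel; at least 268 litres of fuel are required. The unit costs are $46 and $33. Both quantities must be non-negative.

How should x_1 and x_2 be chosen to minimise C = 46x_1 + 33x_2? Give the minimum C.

Feasible corners and C = 46x_1 + 33x_2:
  (0, 268) → C = 8844
  (149, 0) → C = 6854
  (146, 3/5) → C = 33679/5
  (95/3, 139/3) → C = 8957/3
The feasible region is unbounded (it extends along (0, 1), (1, 0)), but C strictly increases along every unbounded feasible direction, so there is no improving ray and the minimum is attained at a vertex.

At the optimal vertex, 2x_1 + 5x_2 = 295 and 7x_1 + x_2 = 268.
Solving simultaneously gives x_1 = 95/3, x_2 = 139/3.

x_1 = 95/3, x_2 = 139/3, minimum C = 8957/3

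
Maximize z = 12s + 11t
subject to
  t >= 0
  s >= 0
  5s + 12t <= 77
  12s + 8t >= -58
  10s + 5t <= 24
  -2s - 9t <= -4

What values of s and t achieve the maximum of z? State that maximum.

Extreme points and z = 12s + 11t:
  (12/5, 0) → z = 144/5
  (2, 0) → z = 24
  (0, 24/5) → z = 264/5
  (0, 4/9) → z = 44/9

The binding constraints are s = 0 and 10s + 5t = 24.
Solving simultaneously gives s = 0, t = 24/5.

s = 0, t = 24/5, maximum z = 264/5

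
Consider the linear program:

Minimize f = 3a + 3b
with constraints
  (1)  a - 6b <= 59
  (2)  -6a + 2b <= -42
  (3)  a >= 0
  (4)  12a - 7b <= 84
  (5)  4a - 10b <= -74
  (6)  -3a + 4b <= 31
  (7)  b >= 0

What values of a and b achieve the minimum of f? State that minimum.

a = 142/13, b = 153/13, minimum f = 885/13

Vertices and f = 3a + 3b:
  (142/13, 153/13) → f = 885/13
  (115/9, 52/3) → f = 271/3
  (679/46, 306/23) → f = 3873/46
  (553/27, 208/9) → f = 1177/9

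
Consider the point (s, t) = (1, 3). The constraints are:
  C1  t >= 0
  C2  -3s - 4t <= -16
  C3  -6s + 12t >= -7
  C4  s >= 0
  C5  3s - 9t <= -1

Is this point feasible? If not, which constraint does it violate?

Constraint C2: -3s - 4t = -15, which is not ≤ -16. All other constraints are satisfied.

not feasible — violates C2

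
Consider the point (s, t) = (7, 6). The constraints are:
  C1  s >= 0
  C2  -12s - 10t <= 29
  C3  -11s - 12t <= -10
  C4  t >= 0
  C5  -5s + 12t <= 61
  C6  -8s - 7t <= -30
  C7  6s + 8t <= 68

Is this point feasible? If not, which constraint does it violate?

Constraint C7: 6s + 8t = 90, which is not ≤ 68. All other constraints are satisfied.

not feasible — violates C7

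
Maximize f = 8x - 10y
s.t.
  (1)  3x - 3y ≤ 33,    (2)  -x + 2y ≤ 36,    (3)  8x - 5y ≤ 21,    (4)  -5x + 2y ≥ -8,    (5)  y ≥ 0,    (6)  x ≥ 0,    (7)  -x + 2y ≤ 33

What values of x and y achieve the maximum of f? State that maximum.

The binding constraints are -5x + 2y = -8 and y = 0.
Solving simultaneously gives x = 8/5, y = 0.

x = 8/5, y = 0, maximum f = 64/5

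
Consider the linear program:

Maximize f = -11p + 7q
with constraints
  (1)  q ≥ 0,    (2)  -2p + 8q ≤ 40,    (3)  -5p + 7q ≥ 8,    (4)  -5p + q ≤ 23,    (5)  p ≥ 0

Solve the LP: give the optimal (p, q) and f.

Vertices and f = -11p + 7q:
  (108/13, 92/13) → f = -544/13
  (0, 5) → f = 35
  (0, 8/7) → f = 8

At the optimal vertex, -2p + 8q = 40 and p = 0.
Solving simultaneously gives p = 0, q = 5.

p = 0, q = 5, maximum f = 35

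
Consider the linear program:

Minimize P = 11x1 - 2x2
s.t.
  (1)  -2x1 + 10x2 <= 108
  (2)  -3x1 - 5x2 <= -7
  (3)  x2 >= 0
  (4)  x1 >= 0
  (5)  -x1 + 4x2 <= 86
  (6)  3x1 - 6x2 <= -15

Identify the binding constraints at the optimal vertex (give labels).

(1) and (4)

Extreme points and P = 11x1 - 2x2:
  (0, 54/5) → P = -108/5
  (83/3, 49/3) → P = 815/3
  (0, 5/2) → P = -5

The minimum is at (0, 54/5). Substituting into each constraint, equality holds for (1) and (4); the remaining constraints have slack.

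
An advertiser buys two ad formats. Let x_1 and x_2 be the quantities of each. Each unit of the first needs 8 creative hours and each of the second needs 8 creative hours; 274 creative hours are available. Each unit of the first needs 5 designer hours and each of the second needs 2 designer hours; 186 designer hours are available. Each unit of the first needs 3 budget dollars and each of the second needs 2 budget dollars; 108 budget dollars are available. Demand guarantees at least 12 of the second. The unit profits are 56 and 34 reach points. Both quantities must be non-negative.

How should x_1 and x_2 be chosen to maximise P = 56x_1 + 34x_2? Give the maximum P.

x_1 = 89/4, x_2 = 12, maximum P = 1654

Feasible corners and P = 56x_1 + 34x_2:
  (0, 137/4) → P = 2329/2
  (0, 12) → P = 408
  (89/4, 12) → P = 1654

The optimum lies where 8x_1 + 8x_2 = 274 and x_2 = 12.
Solving simultaneously gives x_1 = 89/4, x_2 = 12.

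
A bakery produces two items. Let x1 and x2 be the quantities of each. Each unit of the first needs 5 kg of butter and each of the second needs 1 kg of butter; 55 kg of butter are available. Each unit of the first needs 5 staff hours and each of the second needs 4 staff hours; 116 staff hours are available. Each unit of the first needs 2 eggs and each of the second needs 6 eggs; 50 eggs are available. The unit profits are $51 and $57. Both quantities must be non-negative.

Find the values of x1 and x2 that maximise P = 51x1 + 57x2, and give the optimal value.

Vertices and P = 51x1 + 57x2:
  (0, 0) → P = 0
  (0, 25/3) → P = 475
  (11, 0) → P = 561
  (10, 5) → P = 795

At the optimal vertex, 5x1 + x2 = 55 and 2x1 + 6x2 = 50.
Solving simultaneously gives x1 = 10, x2 = 5.

x1 = 10, x2 = 5, maximum P = 795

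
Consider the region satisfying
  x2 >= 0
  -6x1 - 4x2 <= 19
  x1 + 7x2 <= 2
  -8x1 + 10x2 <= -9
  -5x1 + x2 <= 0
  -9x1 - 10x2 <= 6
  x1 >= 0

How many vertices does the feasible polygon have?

3

Intersecting each pair of boundary lines and keeping only the points that satisfy every inequality leaves:
  (2, 0)
  (9/8, 0)
  (83/66, 7/66)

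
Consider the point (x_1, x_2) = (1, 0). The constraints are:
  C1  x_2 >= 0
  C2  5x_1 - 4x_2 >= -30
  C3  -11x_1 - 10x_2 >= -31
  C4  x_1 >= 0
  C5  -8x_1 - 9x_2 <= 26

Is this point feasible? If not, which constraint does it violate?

C1: 0 ≥ 0 ✓
C2: 5 ≥ -30 ✓
C3: -11 ≥ -31 ✓
C4: 1 ≥ 0 ✓
C5: -8 ≤ 26 ✓

feasible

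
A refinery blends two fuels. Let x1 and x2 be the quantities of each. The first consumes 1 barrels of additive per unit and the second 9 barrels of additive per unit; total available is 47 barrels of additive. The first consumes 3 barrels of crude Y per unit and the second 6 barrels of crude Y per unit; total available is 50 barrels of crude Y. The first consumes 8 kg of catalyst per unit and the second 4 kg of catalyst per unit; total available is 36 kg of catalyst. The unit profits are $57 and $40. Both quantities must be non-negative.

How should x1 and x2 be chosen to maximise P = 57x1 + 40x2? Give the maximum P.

x1 = 2, x2 = 5, maximum P = 314

Vertices and P = 57x1 + 40x2:
  (0, 0) → P = 0
  (0, 47/9) → P = 1880/9
  (9/2, 0) → P = 513/2
  (2, 5) → P = 314

The binding constraints are x1 + 9x2 = 47 and 8x1 + 4x2 = 36.
Solving simultaneously gives x1 = 2, x2 = 5.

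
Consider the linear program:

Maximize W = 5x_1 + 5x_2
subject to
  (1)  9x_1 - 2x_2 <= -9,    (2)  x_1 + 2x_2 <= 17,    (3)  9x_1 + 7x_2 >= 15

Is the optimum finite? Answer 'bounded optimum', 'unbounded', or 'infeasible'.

bounded optimum

Vertices and W = 5x_1 + 5x_2:
  (4/5, 81/10) → W = 89/2
  (-11/27, 8/3) → W = 305/27
  (-89/11, 138/11) → W = 245/11
The feasible region has finitely many vertices and no improving ray; the maximum is 89/2 at (4/5, 81/10).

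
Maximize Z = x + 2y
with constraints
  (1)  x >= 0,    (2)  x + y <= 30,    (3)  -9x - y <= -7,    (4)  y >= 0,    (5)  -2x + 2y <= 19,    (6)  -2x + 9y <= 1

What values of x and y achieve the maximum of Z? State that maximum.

x = 269/11, y = 61/11, maximum Z = 391/11

Vertices and Z = x + 2y:
  (30, 0) → Z = 30
  (269/11, 61/11) → Z = 391/11
  (7/9, 0) → Z = 7/9
  (62/83, 23/83) → Z = 108/83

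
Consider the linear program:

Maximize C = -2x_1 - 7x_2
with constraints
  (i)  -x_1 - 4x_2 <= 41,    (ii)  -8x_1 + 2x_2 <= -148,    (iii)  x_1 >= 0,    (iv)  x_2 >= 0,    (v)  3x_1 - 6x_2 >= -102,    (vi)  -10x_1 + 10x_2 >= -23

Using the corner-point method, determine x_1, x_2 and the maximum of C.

Corner points and C = -2x_1 - 7x_2:
  (26, 30) → C = -262
  (239/10, 108/5) → C = -199
  (193/5, 363/10) → C = -3313/10

x_1 = 239/10, x_2 = 108/5, maximum C = -199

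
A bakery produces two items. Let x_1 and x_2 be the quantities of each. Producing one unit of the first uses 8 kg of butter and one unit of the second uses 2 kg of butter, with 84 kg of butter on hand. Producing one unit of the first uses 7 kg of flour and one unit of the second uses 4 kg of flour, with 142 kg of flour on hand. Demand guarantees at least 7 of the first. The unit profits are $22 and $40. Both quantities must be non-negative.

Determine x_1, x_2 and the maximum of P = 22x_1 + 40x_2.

Corner points and P = 22x_1 + 40x_2:
  (21/2, 0) → P = 231
  (7, 0) → P = 154
  (7, 14) → P = 714

x_1 = 7, x_2 = 14, maximum P = 714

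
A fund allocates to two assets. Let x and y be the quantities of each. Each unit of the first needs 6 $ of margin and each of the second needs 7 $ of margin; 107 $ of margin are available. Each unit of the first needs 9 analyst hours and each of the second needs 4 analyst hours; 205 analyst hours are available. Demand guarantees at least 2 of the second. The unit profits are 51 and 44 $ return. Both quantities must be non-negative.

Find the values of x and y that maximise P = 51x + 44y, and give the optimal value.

Extreme points and P = 51x + 44y:
  (0, 107/7) → P = 4708/7
  (0, 2) → P = 88
  (31/2, 2) → P = 1757/2

The binding constraints are 6x + 7y = 107 and y = 2.
Solving simultaneously gives x = 31/2, y = 2.

x = 31/2, y = 2, maximum P = 1757/2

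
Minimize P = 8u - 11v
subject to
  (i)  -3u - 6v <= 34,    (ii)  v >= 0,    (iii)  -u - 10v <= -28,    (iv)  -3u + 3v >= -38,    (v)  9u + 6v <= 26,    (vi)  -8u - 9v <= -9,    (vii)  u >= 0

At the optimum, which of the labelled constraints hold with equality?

Feasible corners and P = 8u - 11v:
  (23/21, 113/42) → P = -125/6
  (0, 14/5) → P = -154/5
  (0, 13/3) → P = -143/3

The minimum is at (0, 13/3). Substituting into each constraint, equality holds for (v) and (vii); the remaining constraints have slack.

(v) and (vii)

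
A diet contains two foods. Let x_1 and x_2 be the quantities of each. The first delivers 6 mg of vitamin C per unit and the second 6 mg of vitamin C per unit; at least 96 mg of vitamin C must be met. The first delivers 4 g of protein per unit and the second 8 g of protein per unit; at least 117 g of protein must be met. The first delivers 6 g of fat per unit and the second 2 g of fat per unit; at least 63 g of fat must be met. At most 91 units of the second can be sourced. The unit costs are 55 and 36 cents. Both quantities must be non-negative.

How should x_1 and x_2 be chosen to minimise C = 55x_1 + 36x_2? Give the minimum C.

Vertices and C = 55x_1 + 36x_2:
  (0, 63/2) → C = 1134
  (0, 91) → C = 3276
  (117/4, 0) → C = 6435/4
  (27/4, 45/4) → C = 3105/4
The feasible region is unbounded (it extends along (1, 0)), but C strictly increases along every unbounded feasible direction, so there is no improving ray and the minimum is attained at a vertex.

The optimum lies where 4x_1 + 8x_2 = 117 and 6x_1 + 2x_2 = 63.
Solving simultaneously gives x_1 = 27/4, x_2 = 45/4.

x_1 = 27/4, x_2 = 45/4, minimum C = 3105/4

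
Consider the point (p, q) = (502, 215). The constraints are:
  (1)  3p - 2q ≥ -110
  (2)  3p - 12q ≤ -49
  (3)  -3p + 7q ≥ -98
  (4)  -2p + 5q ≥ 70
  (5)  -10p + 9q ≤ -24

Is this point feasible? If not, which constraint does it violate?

(1): 1076 ≥ -110 ✓
(2): -1074 ≤ -49 ✓
(3): -1 ≥ -98 ✓
(4): 71 ≥ 70 ✓
(5): -3085 ≤ -24 ✓

feasible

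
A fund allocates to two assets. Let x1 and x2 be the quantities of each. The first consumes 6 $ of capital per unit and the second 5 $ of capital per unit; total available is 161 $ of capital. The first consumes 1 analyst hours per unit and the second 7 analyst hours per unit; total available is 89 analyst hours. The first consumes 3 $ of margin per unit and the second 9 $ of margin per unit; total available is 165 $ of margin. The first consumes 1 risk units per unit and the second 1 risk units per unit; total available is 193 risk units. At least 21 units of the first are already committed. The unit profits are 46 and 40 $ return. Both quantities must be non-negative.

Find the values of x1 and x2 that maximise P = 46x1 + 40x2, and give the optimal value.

x1 = 21, x2 = 7, maximum P = 1246

The optimum lies where 6x1 + 5x2 = 161 and x1 = 21.
Solving simultaneously gives x1 = 21, x2 = 7.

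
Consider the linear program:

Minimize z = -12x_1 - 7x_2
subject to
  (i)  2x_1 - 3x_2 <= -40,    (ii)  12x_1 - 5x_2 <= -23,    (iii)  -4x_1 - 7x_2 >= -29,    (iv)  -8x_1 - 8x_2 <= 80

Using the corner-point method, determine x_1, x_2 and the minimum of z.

Corner points and z = -12x_1 - 7x_2:
  (-193/26, 109/13) → z = 395/13
  (-14, 4) → z = 140
  (-33, 23) → z = 235

x_1 = -193/26, x_2 = 109/13, minimum z = 395/13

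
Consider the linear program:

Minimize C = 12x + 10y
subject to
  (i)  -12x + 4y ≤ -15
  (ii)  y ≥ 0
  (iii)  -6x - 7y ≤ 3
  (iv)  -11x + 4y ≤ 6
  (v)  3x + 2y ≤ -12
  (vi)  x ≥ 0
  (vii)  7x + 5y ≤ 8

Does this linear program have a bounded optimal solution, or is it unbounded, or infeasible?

The boundaries x = 0 and 7x + 5y = 8 meet at (0, 8/5), but that point violates -12x + 4y ≤ -15. Every candidate vertex is excluded by some other constraint, so the feasible region is empty.

infeasible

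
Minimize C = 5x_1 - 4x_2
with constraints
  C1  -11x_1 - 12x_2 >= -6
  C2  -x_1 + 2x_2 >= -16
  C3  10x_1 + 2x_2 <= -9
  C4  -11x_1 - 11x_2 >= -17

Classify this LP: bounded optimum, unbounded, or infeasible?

unbounded

From the feasible point (-60/49, 159/98), moving in the direction (-2, -1) keeps every constraint satisfied while C decreases without bound.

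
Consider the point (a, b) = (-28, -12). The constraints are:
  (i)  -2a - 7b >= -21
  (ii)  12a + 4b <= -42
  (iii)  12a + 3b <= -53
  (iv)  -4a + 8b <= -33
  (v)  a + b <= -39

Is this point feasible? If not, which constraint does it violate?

Constraint (iv): -4a + 8b = 16, which is not ≤ -33. All other constraints are satisfied.

not feasible — violates (iv)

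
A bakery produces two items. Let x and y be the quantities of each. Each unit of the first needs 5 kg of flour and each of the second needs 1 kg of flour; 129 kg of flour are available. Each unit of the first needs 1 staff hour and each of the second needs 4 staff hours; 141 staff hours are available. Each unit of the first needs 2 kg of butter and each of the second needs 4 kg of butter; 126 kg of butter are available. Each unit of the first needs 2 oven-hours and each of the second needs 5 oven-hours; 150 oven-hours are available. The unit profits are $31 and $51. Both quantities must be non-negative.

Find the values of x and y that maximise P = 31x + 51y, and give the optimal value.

x = 65/3, y = 62/3, maximum P = 5177/3

The optimum lies where 5x + y = 129 and 2x + 4y = 126.
Solving simultaneously gives x = 65/3, y = 62/3.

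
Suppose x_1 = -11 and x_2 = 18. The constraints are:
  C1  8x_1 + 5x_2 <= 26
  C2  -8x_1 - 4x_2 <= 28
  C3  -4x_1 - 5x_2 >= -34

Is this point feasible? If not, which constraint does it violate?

Constraint C3: -4x_1 - 5x_2 = -46, which is not ≥ -34. All other constraints are satisfied.

not feasible — violates C3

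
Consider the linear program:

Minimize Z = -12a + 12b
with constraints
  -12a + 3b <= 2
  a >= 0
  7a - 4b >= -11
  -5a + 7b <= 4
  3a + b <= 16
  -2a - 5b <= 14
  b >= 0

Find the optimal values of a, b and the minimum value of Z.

a = 16/3, b = 0, minimum Z = -64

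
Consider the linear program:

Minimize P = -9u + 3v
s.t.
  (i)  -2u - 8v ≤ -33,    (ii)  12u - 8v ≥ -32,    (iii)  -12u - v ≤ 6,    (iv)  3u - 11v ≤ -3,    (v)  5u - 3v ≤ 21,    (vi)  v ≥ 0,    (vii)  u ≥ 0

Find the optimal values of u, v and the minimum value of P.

Extreme points and P = -9u + 3v:
  (1/14, 115/28) → P = 327/28
  (267/46, 123/46) → P = -1017/23
  (66, 103) → P = -285

The optimum lies where 12u - 8v = -32 and 5u - 3v = 21.
Solving simultaneously gives u = 66, v = 103.

u = 66, v = 103, minimum P = -285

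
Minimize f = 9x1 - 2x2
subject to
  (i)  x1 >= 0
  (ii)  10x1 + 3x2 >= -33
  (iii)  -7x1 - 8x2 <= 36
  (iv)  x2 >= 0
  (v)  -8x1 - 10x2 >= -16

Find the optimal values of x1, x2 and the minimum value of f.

Extreme points and f = 9x1 - 2x2:
  (0, 0) → f = 0
  (0, 8/5) → f = -16/5
  (2, 0) → f = 18

x1 = 0, x2 = 8/5, minimum f = -16/5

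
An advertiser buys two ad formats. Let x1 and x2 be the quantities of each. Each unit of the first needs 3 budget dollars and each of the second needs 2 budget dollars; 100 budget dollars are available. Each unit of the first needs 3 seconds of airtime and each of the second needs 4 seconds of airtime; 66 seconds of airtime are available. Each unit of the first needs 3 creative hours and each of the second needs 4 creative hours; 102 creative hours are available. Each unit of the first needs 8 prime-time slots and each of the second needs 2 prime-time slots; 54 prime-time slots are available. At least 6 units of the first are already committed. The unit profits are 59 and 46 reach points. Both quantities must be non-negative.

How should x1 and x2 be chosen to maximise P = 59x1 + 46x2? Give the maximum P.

Corner points and P = 59x1 + 46x2:
  (27/4, 0) → P = 1593/4
  (6, 0) → P = 354
  (6, 3) → P = 492

x1 = 6, x2 = 3, maximum P = 492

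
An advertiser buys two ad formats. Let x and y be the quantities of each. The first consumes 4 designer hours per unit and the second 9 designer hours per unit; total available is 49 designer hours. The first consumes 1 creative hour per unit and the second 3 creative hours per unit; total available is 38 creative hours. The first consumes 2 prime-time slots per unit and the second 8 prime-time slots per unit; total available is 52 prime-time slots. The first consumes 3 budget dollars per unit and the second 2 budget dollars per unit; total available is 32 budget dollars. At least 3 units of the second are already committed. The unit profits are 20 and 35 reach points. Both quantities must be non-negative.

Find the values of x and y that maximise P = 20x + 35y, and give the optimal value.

x = 11/2, y = 3, maximum P = 215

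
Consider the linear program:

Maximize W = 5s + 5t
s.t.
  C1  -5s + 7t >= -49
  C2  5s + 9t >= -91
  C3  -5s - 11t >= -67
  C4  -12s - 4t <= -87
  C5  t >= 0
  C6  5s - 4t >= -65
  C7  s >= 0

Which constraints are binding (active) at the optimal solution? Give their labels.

Extreme points and W = 5s + 5t:
  (56/5, 1) → W = 61
  (49/5, 0) → W = 49
  (689/112, 369/112) → W = 2645/56
  (29/4, 0) → W = 145/4

The maximum is at (56/5, 1). Substituting into each constraint, equality holds for C1 and C3; the remaining constraints have slack.

C1 and C3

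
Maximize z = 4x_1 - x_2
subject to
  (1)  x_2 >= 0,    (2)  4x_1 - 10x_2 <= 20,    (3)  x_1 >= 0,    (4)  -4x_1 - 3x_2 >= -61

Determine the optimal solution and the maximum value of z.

Vertices and z = 4x_1 - x_2:
  (5, 0) → z = 20
  (0, 0) → z = 0
  (335/26, 41/13) → z = 629/13
  (0, 61/3) → z = -61/3

The optimum lies where 4x_1 - 10x_2 = 20 and -4x_1 - 3x_2 = -61.
Solving simultaneously gives x_1 = 335/26, x_2 = 41/13.

x_1 = 335/26, x_2 = 41/13, maximum z = 629/13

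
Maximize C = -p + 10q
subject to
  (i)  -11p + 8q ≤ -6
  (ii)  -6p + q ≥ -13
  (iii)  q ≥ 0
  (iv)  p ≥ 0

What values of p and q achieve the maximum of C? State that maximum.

p = 98/37, q = 107/37, maximum C = 972/37

Corner points and C = -p + 10q:
  (98/37, 107/37) → C = 972/37
  (6/11, 0) → C = -6/11
  (13/6, 0) → C = -13/6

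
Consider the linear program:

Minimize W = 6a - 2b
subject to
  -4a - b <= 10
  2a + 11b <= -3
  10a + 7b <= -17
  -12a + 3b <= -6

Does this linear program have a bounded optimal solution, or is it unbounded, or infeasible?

bounded optimum

Feasible corners and W = 6a - 2b:
  (-1, -6) → W = 6
  (-3/38, -44/19) → W = 79/19
The feasible region has finitely many vertices and no improving ray; the minimum is 79/19 at (-3/38, -44/19).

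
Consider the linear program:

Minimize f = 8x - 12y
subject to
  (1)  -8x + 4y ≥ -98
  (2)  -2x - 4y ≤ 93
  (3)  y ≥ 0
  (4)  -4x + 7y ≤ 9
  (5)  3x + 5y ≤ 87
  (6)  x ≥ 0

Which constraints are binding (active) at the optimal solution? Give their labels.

Extreme points and f = 8x - 12y:
  (49/4, 0) → f = 98
  (419/26, 201/26) → f = 470/13
  (0, 0) → f = 0
  (564/41, 375/41) → f = 12/41
  (0, 9/7) → f = -108/7

The minimum is at (0, 9/7). Substituting into each constraint, equality holds for (4) and (6); the remaining constraints have slack.

(4) and (6)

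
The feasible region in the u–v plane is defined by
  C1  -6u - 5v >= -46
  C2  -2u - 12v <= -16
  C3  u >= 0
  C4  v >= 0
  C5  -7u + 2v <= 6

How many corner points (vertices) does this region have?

4

Intersecting each pair of boundary lines and keeping only the points that satisfy every inequality leaves:
  (236/31, 2/31)
  (62/47, 358/47)
  (0, 4/3)
  (0, 3)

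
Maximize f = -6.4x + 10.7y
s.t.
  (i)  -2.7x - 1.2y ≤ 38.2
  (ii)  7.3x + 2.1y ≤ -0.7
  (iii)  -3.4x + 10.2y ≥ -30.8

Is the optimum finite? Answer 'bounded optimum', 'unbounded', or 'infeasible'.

From the feasible point (-5878/527, -10652/1581), moving in the direction (-1.2, 2.7) keeps every constraint satisfied while f increases without bound.

unbounded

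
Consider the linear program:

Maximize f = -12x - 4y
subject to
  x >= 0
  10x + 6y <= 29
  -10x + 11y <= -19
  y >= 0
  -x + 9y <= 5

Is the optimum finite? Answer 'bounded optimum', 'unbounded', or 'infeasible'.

Corner points and f = -12x - 4y:
  (433/170, 10/17) → f = -2798/85
  (29/10, 0) → f = -174/5
  (19/10, 0) → f = -114/5
The feasible region has finitely many vertices and no improving ray; the maximum is -114/5 at (19/10, 0).

bounded optimum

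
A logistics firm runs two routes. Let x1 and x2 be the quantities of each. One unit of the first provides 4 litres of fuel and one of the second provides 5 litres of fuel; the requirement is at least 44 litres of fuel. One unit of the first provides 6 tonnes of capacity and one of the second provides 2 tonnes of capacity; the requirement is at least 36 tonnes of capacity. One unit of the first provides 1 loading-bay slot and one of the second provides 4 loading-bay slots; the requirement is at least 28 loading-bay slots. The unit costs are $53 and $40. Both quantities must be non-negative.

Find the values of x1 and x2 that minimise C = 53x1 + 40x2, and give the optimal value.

x1 = 4, x2 = 6, minimum C = 452

Extreme points and C = 53x1 + 40x2:
  (0, 18) → C = 720
  (28, 0) → C = 1484
  (4, 6) → C = 452
The feasible region is unbounded (it extends along (0, 1), (1, 0)), but C strictly increases along every unbounded feasible direction, so there is no improving ray and the minimum is attained at a vertex.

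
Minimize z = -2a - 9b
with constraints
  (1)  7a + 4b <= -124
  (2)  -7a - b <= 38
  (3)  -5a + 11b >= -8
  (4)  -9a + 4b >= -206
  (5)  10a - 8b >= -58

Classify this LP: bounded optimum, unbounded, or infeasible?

infeasible

The boundaries 7a + 4b = -124 and -7a - b = 38 meet at (-4/3, -86/3), but that point violates -5a + 11b ≥ -8. Every candidate vertex is excluded by some other constraint, so the feasible region is empty.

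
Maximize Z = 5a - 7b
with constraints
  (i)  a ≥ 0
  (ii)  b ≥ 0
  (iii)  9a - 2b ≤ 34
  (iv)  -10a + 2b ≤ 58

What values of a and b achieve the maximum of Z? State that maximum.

Extreme points and Z = 5a - 7b:
  (0, 0) → Z = 0
  (0, 29) → Z = -203
  (34/9, 0) → Z = 170/9
The feasible region is unbounded (it extends along (1, 5), (2, 9)), but Z strictly decreases along every unbounded feasible direction, so there is no improving ray and the maximum is attained at a vertex.

At the optimal vertex, b = 0 and 9a - 2b = 34.
Solving simultaneously gives a = 34/9, b = 0.

a = 34/9, b = 0, maximum Z = 170/9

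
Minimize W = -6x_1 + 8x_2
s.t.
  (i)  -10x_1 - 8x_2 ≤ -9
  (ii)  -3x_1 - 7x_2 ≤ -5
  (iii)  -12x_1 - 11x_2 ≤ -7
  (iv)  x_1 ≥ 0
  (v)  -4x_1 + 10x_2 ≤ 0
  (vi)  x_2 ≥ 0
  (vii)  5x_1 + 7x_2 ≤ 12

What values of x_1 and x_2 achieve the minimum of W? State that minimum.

x_1 = 12/5, x_2 = 0, minimum W = -72/5

Extreme points and W = -6x_1 + 8x_2:
  (25/29, 10/29) → W = -70/29
  (5/3, 0) → W = -10
  (20/13, 8/13) → W = -56/13
  (12/5, 0) → W = -72/5

The binding constraints are x_2 = 0 and 5x_1 + 7x_2 = 12.
Solving simultaneously gives x_1 = 12/5, x_2 = 0.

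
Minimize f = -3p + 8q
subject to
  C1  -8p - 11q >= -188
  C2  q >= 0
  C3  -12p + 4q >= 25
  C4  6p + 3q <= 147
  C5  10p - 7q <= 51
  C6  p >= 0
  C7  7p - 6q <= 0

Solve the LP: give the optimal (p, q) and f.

Corner points and f = -3p + 8q:
  (477/164, 614/41) → f = 18217/164
  (0, 188/11) → f = 1504/11
  (0, 25/4) → f = 50

The optimum lies where -12p + 4q = 25 and p = 0.
Solving simultaneously gives p = 0, q = 25/4.

p = 0, q = 25/4, minimum f = 50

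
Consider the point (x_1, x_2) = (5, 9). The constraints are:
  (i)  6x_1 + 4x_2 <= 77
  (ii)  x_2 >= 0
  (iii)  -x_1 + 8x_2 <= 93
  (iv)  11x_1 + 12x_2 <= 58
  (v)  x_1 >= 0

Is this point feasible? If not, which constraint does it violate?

not feasible — violates (iv)

Constraint (iv): 11x_1 + 12x_2 = 163, which is not ≤ 58. All other constraints are satisfied.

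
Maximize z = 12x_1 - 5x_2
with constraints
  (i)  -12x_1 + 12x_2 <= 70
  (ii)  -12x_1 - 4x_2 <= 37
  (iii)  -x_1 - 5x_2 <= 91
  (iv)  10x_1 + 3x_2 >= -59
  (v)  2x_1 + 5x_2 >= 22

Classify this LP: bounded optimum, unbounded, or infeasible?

unbounded

From the feasible point (-43/42, 101/21), moving in the direction (5, -1) keeps every constraint satisfied while z increases without bound.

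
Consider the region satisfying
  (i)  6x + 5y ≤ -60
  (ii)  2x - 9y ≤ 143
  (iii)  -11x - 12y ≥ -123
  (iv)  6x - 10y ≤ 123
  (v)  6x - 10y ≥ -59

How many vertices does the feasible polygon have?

4

Intersecting each pair of boundary lines and keeping only the points that satisfy every inequality leaves:
  (1/6, -61/5)
  (-179/18, -1/15)
  (-19/2, -18)
  (-1961/34, -488/17)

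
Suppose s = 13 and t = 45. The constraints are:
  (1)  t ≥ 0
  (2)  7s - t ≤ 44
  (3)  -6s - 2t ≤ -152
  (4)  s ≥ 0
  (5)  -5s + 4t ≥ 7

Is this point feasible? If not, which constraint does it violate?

not feasible — violates (2)

Constraint (2): 7s - t = 46, which is not ≤ 44. All other constraints are satisfied.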